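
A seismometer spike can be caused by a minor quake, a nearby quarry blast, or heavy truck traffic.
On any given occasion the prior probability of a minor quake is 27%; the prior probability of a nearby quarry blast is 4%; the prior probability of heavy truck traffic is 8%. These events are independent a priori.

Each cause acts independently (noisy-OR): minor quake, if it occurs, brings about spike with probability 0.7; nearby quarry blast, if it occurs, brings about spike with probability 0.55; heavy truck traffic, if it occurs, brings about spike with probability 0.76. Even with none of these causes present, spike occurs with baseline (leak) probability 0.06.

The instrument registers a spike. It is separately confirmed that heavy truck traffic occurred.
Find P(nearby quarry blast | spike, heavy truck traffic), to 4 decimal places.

P(nearby quarry blast | spike, heavy truck traffic) ≈ 0.0447

Under noisy-OR, P(spike | causes) = 1 − (1−0.06)·∏(1−qᵢ) over the active causes.
Numerator (weight on configurations with nearby quarry blast): 0.026236 + 0.010471 = 0.036707
The normalizing constant is 0.7744×0.73×0.96 + 0.89848×0.73×0.04 + 0.93232×0.27×0.96 + 0.969544×0.27×0.04 = 0.821064
Posterior = 0.036707 / 0.821064 ≈ 0.0447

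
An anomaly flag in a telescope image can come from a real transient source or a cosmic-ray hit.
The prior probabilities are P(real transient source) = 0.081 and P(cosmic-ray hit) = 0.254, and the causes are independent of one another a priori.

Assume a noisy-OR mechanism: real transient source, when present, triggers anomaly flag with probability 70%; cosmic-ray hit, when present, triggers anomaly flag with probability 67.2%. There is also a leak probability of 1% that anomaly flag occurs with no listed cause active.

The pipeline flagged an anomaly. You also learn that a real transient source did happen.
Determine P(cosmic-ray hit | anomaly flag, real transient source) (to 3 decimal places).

P(cosmic-ray hit | anomaly flag, real transient source) ≈ 0.304

Under noisy-OR, P(anomaly flag | causes) = 1 − (1−0.01)·∏(1−qᵢ) over the active causes.
P(anomaly flag | real transient source) = 0.703*0.746 + 0.902584*0.254 = 0.524438 + 0.229256 = 0.753694
Restricting to configurations with cosmic-ray hit present: 0.902584*0.254 = 0.229256.
P(cosmic-ray hit | anomaly flag, real transient source) = 0.229256 / 0.753694 ≈ 0.304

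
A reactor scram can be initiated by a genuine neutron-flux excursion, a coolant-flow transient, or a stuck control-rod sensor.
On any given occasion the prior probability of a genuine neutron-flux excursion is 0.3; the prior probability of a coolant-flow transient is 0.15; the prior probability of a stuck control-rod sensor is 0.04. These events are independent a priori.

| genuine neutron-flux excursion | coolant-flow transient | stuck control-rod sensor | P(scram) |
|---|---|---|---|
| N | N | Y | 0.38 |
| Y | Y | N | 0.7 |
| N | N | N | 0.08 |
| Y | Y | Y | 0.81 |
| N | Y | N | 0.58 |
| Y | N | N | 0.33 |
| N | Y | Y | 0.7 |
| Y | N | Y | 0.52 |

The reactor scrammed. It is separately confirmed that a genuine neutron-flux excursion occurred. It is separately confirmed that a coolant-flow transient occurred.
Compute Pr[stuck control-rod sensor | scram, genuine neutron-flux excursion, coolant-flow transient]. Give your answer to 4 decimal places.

For the numerator, keep only stuck control-rod sensor=true terms: 0.81*0.04 = 0.032400
The normalizing constant is 0.7*0.96 + 0.81*0.04 = 0.704400
P(stuck control-rod sensor | scram, genuine neutron-flux excursion, coolant-flow transient) = 0.032400/0.704400 ≈ 0.0460

Pr[stuck control-rod sensor | scram, genuine neutron-flux excursion, coolant-flow transient] ≈ 0.0460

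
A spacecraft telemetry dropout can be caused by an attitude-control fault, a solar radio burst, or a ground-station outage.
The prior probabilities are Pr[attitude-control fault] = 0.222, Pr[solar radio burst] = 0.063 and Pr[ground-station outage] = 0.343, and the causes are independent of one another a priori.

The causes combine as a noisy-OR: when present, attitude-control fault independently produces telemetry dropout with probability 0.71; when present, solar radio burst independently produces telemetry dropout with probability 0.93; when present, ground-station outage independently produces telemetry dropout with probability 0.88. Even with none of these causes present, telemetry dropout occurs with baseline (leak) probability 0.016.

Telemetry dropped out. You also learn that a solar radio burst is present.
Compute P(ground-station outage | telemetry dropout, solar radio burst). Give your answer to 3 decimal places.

Under noisy-OR, P(telemetry dropout | causes) = 1 − (1−0.016)·∏(1−qᵢ) over the active causes.
P(telemetry dropout | solar radio burst) = 0.93112·0.778·0.657 + 0.991734·0.778·0.343 + 0.980025·0.222·0.657 + 0.997603·0.222·0.343 = 0.475938 + 0.264648 + 0.142941 + 0.075963 = 0.959490
The ground-station outage-present share is 0.264648 + 0.075963 = 0.340611.
Hence the posterior is 0.340611/0.959490 ≈ 0.355.

P(ground-station outage | telemetry dropout, solar radio burst) ≈ 0.355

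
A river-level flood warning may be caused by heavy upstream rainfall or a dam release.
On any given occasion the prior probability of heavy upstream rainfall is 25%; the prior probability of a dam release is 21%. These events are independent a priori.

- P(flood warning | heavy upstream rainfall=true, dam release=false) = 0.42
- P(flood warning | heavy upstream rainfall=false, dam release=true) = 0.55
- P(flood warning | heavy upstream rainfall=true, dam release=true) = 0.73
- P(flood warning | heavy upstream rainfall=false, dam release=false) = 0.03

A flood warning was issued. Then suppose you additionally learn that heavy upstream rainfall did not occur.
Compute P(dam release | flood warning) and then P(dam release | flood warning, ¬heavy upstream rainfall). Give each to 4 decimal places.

P(dam release | flood warning) ≈ 0.5537; P(dam release | flood warning, ¬heavy upstream rainfall) ≈ 0.8297

P(flood warning) = 0.03*0.75*0.79 + 0.55*0.75*0.21 + 0.42*0.25*0.79 + 0.73*0.25*0.21 = 0.017775 + 0.086625 + 0.082950 + 0.038325 = 0.225675
The dam release-present share is 0.086625 + 0.038325 = 0.124950.
Hence the posterior is 0.124950/0.225675 ≈ 0.5537.

With the extra evidence:
P(flood warning | ¬heavy upstream rainfall) = 0.03*0.79 + 0.55*0.21 = 0.023700 + 0.115500 = 0.139200
Of this, 0.115500 comes from 0.55*0.21 (the dam release=true cases).
Hence the posterior is 0.115500/0.139200 ≈ 0.8297.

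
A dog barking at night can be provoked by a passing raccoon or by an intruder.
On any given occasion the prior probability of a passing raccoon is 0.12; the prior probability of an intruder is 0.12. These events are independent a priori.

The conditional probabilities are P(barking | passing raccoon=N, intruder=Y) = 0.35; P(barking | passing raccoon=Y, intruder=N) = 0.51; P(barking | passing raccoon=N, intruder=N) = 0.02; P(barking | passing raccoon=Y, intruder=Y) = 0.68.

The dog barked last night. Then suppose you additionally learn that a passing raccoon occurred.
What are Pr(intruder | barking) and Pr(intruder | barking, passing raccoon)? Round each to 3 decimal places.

Pr(intruder | barking) ≈ 0.403; Pr(intruder | barking, passing raccoon) ≈ 0.154

For the numerator, keep only intruder=true terms: 0.036960 + 0.009792 = 0.046752
Normalizer over all consistent configurations: 0.02×0.88×0.88 + 0.35×0.88×0.12 + 0.51×0.12×0.88 + 0.68×0.12×0.12 = 0.116096
Posterior = 0.046752 / 0.116096 ≈ 0.403

Now condition on the additional information:
P(barking | passing raccoon) = 0.51·0.88 + 0.68·0.12 = 0.448800 + 0.081600 = 0.530400
Restricting to configurations with intruder present: 0.68·0.12 = 0.081600.
P(intruder | barking, passing raccoon) = 0.081600 / 0.530400 ≈ 0.154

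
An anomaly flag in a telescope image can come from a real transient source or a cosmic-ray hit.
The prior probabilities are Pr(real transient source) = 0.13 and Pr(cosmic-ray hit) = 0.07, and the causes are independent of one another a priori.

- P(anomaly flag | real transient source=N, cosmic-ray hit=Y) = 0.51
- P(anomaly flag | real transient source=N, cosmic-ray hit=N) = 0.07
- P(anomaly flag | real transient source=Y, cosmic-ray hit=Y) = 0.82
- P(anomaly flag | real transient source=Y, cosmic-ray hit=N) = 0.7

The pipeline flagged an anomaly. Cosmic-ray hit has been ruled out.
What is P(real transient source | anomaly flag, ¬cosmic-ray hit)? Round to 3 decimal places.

For the numerator, keep only real transient source=true terms: 0.7*0.13 = 0.091000
The normalizing constant is 0.07*0.87 + 0.7*0.13 = 0.151900
Posterior = 0.091000 / 0.151900 ≈ 0.599

P(real transient source | anomaly flag, ¬cosmic-ray hit) ≈ 0.599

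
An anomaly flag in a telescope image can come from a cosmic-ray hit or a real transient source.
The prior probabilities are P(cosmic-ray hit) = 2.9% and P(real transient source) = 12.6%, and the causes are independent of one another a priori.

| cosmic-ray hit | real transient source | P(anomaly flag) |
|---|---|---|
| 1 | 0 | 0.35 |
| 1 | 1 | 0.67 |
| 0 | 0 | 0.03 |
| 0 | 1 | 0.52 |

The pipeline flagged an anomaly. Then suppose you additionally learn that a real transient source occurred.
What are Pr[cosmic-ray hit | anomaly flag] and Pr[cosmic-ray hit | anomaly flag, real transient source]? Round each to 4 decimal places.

P(anomaly flag) = 0.03·0.971·0.874 + 0.52·0.971·0.126 + 0.35·0.029·0.874 + 0.67·0.029·0.126 = 0.025460 + 0.063620 + 0.008871 + 0.002448 = 0.100399
Of this, 0.011319 comes from 0.008871 + 0.002448 (the cosmic-ray hit=true cases).
So P(cosmic-ray hit | anomaly flag) = 0.011319/0.100399 ≈ 0.1127.

Now condition on the additional information:
For the numerator, keep only cosmic-ray hit=true terms: 0.67*0.029 = 0.019430
The normalizing constant is 0.52*0.971 + 0.67*0.029 = 0.524350
Posterior = 0.019430 / 0.524350 ≈ 0.0371

Pr[cosmic-ray hit | anomaly flag] ≈ 0.1127; Pr[cosmic-ray hit | anomaly flag, real transient source] ≈ 0.0371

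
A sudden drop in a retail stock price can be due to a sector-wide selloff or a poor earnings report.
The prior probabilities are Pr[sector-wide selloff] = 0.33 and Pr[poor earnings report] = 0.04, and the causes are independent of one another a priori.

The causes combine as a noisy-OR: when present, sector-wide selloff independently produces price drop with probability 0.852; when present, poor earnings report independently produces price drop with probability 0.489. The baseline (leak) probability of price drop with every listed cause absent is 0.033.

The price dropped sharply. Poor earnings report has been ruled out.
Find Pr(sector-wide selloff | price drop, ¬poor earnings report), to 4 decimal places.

Pr(sector-wide selloff | price drop, ¬poor earnings report) ≈ 0.9275

Under noisy-OR, P(price drop | causes) = 1 − (1−0.033)·∏(1−qᵢ) over the active causes.
Enumerate both values of sector-wide selloff and weight by the priors:
  P(price drop | ¬poor earnings report) = 0.033·0.67 + 0.856884·0.33
        = 0.022110 + 0.282772 = 0.304882
The terms with sector-wide selloff present sum to 0.282772, so
  P(sector-wide selloff | price drop, ¬poor earnings report) = 0.282772 / 0.304882 ≈ 0.9275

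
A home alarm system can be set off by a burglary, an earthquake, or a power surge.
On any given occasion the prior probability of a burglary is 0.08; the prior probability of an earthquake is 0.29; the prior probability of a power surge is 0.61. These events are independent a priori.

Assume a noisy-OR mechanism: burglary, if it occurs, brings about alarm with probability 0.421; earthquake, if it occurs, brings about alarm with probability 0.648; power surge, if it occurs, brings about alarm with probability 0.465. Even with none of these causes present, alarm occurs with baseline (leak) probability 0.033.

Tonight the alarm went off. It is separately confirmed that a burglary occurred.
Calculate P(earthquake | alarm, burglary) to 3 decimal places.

Under noisy-OR, P(alarm | causes) = 1 − (1−0.033)·∏(1−qᵢ) over the active causes.
By total probability over the 4 (earthquake, power surge) configurations:
  P(alarm | burglary) = 0.440107*0.71*0.39 + 0.700457*0.71*0.61 + 0.802918*0.29*0.39 + 0.894561*0.29*0.61
        = 0.121866 + 0.303368 + 0.090810 + 0.158248 = 0.674292
Configurations with earthquake contribute 0.249058, so
  P(earthquake | alarm, burglary) = 0.249058 / 0.674292 ≈ 0.369

P(earthquake | alarm, burglary) ≈ 0.369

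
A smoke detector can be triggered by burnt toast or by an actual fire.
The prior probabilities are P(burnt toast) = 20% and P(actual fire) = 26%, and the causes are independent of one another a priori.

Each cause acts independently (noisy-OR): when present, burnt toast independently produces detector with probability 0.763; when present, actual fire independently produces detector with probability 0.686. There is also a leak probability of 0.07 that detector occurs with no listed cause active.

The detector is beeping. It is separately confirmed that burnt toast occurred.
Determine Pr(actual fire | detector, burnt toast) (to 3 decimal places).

Pr(actual fire | detector, burnt toast) ≈ 0.296

Under noisy-OR, P(detector | causes) = 1 − (1−0.07)·∏(1−qᵢ) over the active causes.
By total probability over both values of actual fire:
  P(detector | burnt toast) = 0.77959×0.74 + 0.930791×0.26
        = 0.576897 + 0.242006 = 0.818903
Configurations with actual fire contribute 0.242006, so
  P(actual fire | detector, burnt toast) = 0.242006 / 0.818903 ≈ 0.296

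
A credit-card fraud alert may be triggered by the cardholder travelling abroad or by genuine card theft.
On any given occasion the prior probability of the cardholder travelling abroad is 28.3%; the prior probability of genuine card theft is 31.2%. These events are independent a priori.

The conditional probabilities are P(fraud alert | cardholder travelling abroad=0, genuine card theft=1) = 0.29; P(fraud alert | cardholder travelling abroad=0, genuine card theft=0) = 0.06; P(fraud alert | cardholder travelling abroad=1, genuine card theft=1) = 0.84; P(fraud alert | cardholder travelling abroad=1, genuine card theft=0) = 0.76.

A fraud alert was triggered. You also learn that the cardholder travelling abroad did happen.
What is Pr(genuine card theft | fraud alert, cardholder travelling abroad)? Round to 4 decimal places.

Weight on genuine card theft=true, given the evidence: 0.84×0.312 = 0.262080
Denominator P(fraud alert | cardholder travelling abroad): 0.76×0.688 + 0.84×0.312 = 0.784960
Posterior = 0.262080 / 0.784960 ≈ 0.3339

Pr(genuine card theft | fraud alert, cardholder travelling abroad) ≈ 0.3339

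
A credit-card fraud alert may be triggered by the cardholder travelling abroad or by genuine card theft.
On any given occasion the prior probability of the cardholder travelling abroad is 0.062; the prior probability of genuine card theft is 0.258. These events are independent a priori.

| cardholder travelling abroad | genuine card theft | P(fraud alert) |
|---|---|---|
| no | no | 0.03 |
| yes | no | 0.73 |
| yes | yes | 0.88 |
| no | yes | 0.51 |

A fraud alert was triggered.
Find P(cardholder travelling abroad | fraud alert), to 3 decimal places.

P(cardholder travelling abroad | fraud alert) ≈ 0.248

Numerator (weight on configurations with cardholder travelling abroad): 0.033583 + 0.014076 = 0.047659
The normalizing constant is 0.03·0.938·0.742 + 0.51·0.938·0.258 + 0.73·0.062·0.742 + 0.88·0.062·0.258 = 0.191961
P(cardholder travelling abroad | fraud alert) = 0.047659/0.191961 ≈ 0.248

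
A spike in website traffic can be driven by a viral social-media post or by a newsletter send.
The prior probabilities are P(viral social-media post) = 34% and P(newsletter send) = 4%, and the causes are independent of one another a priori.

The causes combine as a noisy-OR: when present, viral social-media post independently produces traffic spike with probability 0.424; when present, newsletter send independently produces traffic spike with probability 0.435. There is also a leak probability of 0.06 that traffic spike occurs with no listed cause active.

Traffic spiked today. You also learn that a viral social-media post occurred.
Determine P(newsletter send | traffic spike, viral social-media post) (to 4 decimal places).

Under noisy-OR, P(traffic spike | causes) = 1 − (1−0.06)·∏(1−qᵢ) over the active causes.
Enumerate both values of newsletter send and weight by the priors:
  P(traffic spike | viral social-media post) = 0.45856·0.96 + 0.694086·0.04
        = 0.440218 + 0.027763 = 0.467981
The terms with newsletter send present sum to 0.027763, so
  P(newsletter send | traffic spike, viral social-media post) = 0.027763 / 0.467981 ≈ 0.0593

P(newsletter send | traffic spike, viral social-media post) ≈ 0.0593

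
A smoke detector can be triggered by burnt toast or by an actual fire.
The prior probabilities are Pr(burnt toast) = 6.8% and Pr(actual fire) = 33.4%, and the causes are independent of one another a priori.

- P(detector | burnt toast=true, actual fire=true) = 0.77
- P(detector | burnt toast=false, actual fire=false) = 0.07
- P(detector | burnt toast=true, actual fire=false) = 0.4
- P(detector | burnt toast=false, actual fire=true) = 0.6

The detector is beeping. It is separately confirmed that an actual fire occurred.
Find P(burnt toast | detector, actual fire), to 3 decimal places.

P(burnt toast | detector, actual fire) ≈ 0.086

P(detector | actual fire) = 0.6×0.932 + 0.77×0.068 = 0.559200 + 0.052360 = 0.611560
The burnt toast-present share is 0.77×0.068 = 0.052360.
P(burnt toast | detector, actual fire) = 0.052360 / 0.611560 ≈ 0.086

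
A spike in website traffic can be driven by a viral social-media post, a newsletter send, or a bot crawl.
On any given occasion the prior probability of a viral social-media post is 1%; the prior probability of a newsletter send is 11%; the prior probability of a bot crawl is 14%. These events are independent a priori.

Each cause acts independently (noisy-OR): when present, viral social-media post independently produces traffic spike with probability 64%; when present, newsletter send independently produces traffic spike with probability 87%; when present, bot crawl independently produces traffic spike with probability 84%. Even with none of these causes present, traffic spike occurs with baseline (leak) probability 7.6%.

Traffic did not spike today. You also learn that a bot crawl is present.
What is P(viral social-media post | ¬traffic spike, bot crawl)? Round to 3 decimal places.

Under noisy-OR, P(traffic spike | causes) = 1 − (1−0.076)·∏(1−qᵢ) over the active causes.
P(¬traffic spike | bot crawl) = 0.14784×0.99×0.89 + 0.019219×0.99×0.11 + 0.053222×0.01×0.89 + 0.006919×0.01×0.11 = 0.130262 + 0.002093 + 0.000474 + 0.000008 = 0.132837
Of this, 0.000482 comes from 0.000474 + 0.000008 (the viral social-media post=true cases).
Hence the posterior is 0.000482/0.132837 ≈ 0.004.

P(viral social-media post | ¬traffic spike, bot crawl) ≈ 0.004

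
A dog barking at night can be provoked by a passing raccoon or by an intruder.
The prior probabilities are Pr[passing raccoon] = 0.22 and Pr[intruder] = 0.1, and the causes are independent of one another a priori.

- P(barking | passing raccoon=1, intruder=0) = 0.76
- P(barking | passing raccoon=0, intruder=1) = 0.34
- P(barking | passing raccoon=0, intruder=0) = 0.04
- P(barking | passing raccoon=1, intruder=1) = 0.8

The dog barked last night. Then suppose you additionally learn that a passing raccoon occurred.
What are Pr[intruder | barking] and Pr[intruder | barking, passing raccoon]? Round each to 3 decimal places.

P(barking) = 0.04·0.78·0.9 + 0.34·0.78·0.1 + 0.76·0.22·0.9 + 0.8·0.22·0.1 = 0.028080 + 0.026520 + 0.150480 + 0.017600 = 0.222680
The intruder-present share is 0.026520 + 0.017600 = 0.044120.
So P(intruder | barking) = 0.044120/0.222680 ≈ 0.198.

Now condition on the additional information:
P(barking | passing raccoon) = 0.76·0.9 + 0.8·0.1 = 0.684000 + 0.080000 = 0.764000
The intruder-present share is 0.8·0.1 = 0.080000.
Hence the posterior is 0.080000/0.764000 ≈ 0.105.
The drop from 0.198 to 0.105 is the explaining-away (discounting) effect.

Pr[intruder | barking] ≈ 0.198; Pr[intruder | barking, passing raccoon] ≈ 0.105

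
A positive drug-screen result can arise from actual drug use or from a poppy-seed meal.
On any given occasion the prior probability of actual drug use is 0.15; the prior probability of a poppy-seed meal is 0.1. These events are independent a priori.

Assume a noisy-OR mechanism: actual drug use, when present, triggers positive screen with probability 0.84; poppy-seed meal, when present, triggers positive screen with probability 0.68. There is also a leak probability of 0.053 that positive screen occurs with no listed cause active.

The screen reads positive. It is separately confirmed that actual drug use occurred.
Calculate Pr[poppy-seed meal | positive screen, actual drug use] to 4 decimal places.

Pr[poppy-seed meal | positive screen, actual drug use] ≈ 0.1108

Under noisy-OR, P(positive screen | causes) = 1 − (1−0.053)·∏(1−qᵢ) over the active causes.
P(positive screen | actual drug use) = 0.84848·0.9 + 0.951514·0.1 = 0.763632 + 0.095151 = 0.858783
Restricting to configurations with poppy-seed meal present: 0.951514·0.1 = 0.095151.
P(poppy-seed meal | positive screen, actual drug use) = 0.095151 / 0.858783 ≈ 0.1108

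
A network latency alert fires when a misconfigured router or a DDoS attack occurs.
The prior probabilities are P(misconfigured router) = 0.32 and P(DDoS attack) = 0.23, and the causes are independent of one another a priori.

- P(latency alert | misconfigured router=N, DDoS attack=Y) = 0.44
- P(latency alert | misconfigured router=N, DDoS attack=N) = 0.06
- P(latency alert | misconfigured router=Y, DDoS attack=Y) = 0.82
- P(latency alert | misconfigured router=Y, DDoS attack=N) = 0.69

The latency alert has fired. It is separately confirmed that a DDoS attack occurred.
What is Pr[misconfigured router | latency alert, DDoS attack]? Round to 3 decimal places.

Pr[misconfigured router | latency alert, DDoS attack] ≈ 0.467

Enumerate both values of misconfigured router and weight by the priors:
  P(latency alert | DDoS attack) = 0.44·0.68 + 0.82·0.32
        = 0.299200 + 0.262400 = 0.561600
The terms with misconfigured router present sum to 0.262400, so
  P(misconfigured router | latency alert, DDoS attack) = 0.262400 / 0.561600 ≈ 0.467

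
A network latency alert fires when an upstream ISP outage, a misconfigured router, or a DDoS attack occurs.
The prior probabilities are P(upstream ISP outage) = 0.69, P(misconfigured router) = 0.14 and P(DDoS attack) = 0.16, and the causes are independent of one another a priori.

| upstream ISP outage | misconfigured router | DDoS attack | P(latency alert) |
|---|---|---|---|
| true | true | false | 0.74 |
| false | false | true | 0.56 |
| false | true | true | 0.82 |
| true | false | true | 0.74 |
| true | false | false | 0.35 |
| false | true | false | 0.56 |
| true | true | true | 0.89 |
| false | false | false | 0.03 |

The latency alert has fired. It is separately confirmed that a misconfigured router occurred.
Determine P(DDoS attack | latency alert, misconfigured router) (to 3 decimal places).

P(DDoS attack | latency alert, misconfigured router) ≈ 0.195

P(latency alert | misconfigured router) = 0.56×0.31×0.84 + 0.82×0.31×0.16 + 0.74×0.69×0.84 + 0.89×0.69×0.16 = 0.145824 + 0.040672 + 0.428904 + 0.098256 = 0.713656
Of this, 0.138928 comes from 0.040672 + 0.098256 (the DDoS attack=true cases).
Hence the posterior is 0.138928/0.713656 ≈ 0.195.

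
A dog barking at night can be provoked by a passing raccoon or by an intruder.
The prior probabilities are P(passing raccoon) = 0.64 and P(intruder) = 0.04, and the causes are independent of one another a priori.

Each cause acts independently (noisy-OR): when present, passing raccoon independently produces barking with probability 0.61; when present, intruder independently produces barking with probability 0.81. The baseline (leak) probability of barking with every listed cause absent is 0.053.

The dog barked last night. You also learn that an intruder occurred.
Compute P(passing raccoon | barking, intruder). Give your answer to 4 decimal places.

P(passing raccoon | barking, intruder) ≈ 0.6684

Under noisy-OR, P(barking | causes) = 1 − (1−0.053)·∏(1−qᵢ) over the active causes.
P(barking | intruder) = 0.82007·0.36 + 0.929827·0.64 = 0.295225 + 0.595089 = 0.890314
Restricting to configurations with passing raccoon present: 0.929827·0.64 = 0.595089.
Hence the posterior is 0.595089/0.890314 ≈ 0.6684.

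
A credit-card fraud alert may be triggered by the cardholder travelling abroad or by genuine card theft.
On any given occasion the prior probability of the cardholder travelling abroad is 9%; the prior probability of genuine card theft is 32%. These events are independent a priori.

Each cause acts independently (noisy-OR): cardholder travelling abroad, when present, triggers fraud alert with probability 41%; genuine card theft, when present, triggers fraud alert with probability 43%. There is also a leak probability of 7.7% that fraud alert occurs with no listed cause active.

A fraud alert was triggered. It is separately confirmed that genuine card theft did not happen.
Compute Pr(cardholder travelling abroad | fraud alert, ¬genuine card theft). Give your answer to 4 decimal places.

Pr(cardholder travelling abroad | fraud alert, ¬genuine card theft) ≈ 0.3691

Under noisy-OR, P(fraud alert | causes) = 1 − (1−0.077)·∏(1−qᵢ) over the active causes.
Numerator (weight on configurations with cardholder travelling abroad): 0.45543*0.09 = 0.040989
The normalizing constant is 0.077*0.91 + 0.45543*0.09 = 0.111059
P(cardholder travelling abroad | fraud alert, ¬genuine card theft) = 0.040989/0.111059 ≈ 0.3691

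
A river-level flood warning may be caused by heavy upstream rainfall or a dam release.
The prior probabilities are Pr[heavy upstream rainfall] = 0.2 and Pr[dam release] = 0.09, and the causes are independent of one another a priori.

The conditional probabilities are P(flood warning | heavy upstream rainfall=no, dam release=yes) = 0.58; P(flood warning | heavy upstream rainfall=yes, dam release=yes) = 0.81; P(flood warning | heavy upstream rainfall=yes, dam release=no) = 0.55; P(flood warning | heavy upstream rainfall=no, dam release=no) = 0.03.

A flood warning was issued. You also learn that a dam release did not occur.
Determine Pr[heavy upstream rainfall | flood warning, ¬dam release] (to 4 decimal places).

Pr[heavy upstream rainfall | flood warning, ¬dam release] ≈ 0.8209

For the numerator, keep only heavy upstream rainfall=true terms: 0.55*0.2 = 0.110000
Normalizer over all consistent configurations: 0.03*0.8 + 0.55*0.2 = 0.134000
P(heavy upstream rainfall | flood warning, ¬dam release) = 0.110000/0.134000 ≈ 0.8209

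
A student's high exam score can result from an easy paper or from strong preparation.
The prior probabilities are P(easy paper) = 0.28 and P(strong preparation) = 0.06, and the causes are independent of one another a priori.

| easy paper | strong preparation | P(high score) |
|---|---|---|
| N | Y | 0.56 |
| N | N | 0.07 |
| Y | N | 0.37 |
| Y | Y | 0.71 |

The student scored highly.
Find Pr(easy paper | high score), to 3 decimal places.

Pr(easy paper | high score) ≈ 0.604

Sum P(high score|·) weighted by the priors over the 4 (easy paper, strong preparation) configurations:
  P(high score) = 0.07*0.72*0.94 + 0.56*0.72*0.06 + 0.37*0.28*0.94 + 0.71*0.28*0.06
        = 0.047376 + 0.024192 + 0.097384 + 0.011928 = 0.180880
Configurations with easy paper contribute 0.109312, so
  P(easy paper | high score) = 0.109312 / 0.180880 ≈ 0.604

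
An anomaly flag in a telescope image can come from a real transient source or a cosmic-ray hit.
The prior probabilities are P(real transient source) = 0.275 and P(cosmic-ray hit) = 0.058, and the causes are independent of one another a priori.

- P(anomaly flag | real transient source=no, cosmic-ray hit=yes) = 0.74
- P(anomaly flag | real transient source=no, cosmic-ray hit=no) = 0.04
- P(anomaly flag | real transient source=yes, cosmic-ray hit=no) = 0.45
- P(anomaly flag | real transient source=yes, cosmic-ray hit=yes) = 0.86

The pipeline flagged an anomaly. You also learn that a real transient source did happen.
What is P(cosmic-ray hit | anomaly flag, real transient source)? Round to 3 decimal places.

P(cosmic-ray hit | anomaly flag, real transient source) ≈ 0.105

P(anomaly flag | real transient source) = 0.45*0.942 + 0.86*0.058 = 0.423900 + 0.049880 = 0.473780
Restricting to configurations with cosmic-ray hit present: 0.86*0.058 = 0.049880.
P(cosmic-ray hit | anomaly flag, real transient source) = 0.049880 / 0.473780 ≈ 0.105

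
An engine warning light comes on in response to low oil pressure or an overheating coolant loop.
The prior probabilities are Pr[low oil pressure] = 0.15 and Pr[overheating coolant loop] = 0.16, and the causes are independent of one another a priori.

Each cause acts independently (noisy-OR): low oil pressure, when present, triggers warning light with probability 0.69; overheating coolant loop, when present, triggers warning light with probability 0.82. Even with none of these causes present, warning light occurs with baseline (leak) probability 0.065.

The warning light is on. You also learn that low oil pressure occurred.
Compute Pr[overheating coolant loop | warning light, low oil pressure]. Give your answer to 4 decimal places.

Pr[overheating coolant loop | warning light, low oil pressure] ≈ 0.2027

Under noisy-OR, P(warning light | causes) = 1 − (1−0.065)·∏(1−qᵢ) over the active causes.
P(warning light | low oil pressure) = 0.71015·0.84 + 0.947827·0.16 = 0.596526 + 0.151652 = 0.748178
The overheating coolant loop-present share is 0.947827·0.16 = 0.151652.
P(overheating coolant loop | warning light, low oil pressure) = 0.151652 / 0.748178 ≈ 0.2027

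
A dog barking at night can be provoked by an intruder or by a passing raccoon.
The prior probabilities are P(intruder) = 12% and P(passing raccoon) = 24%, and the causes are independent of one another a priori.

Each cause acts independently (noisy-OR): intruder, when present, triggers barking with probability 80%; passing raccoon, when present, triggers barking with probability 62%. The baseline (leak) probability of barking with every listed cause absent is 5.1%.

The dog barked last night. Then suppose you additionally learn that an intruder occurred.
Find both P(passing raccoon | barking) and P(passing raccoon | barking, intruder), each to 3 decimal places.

P(passing raccoon | barking) ≈ 0.600; P(passing raccoon | barking, intruder) ≈ 0.266

Under noisy-OR, P(barking | causes) = 1 − (1−0.051)·∏(1−qᵢ) over the active causes.
P(barking) = 0.051*0.88*0.76 + 0.63938*0.88*0.24 + 0.8102*0.12*0.76 + 0.927876*0.12*0.24 = 0.034109 + 0.135037 + 0.073890 + 0.026723 = 0.269759
Restricting to configurations with passing raccoon present: 0.135037 + 0.026723 = 0.161760.
So P(passing raccoon | barking) = 0.161760/0.269759 ≈ 0.600.

Now condition on the additional information:
By total probability over both values of passing raccoon:
  P(barking | intruder) = 0.8102*0.76 + 0.927876*0.24
        = 0.615752 + 0.222690 = 0.838442
Configurations with passing raccoon contribute 0.222690, so
  P(passing raccoon | barking, intruder) = 0.222690 / 0.838442 ≈ 0.266
— intruder explains away the evidence for passing raccoon.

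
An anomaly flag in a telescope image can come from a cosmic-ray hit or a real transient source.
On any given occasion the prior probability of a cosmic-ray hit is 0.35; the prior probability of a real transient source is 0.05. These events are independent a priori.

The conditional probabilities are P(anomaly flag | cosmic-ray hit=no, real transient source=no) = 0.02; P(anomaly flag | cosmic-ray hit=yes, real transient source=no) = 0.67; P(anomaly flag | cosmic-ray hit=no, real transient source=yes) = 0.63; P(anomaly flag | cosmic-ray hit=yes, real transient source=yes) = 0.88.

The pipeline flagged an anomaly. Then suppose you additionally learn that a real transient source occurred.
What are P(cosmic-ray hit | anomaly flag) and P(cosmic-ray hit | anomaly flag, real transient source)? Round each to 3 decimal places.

Sum P(anomaly flag|·) weighted by the priors over the 4 (cosmic-ray hit, real transient source) configurations:
  P(anomaly flag) = 0.02·0.65·0.95 + 0.63·0.65·0.05 + 0.67·0.35·0.95 + 0.88·0.35·0.05
        = 0.012350 + 0.020475 + 0.222775 + 0.015400 = 0.271000
The terms with cosmic-ray hit present sum to 0.238175, so
  P(cosmic-ray hit | anomaly flag) = 0.238175 / 0.271000 ≈ 0.879

Now also conditioning on real transient source=true:
Weight on cosmic-ray hit=true, given the evidence: 0.88·0.35 = 0.308000
The normalizing constant is 0.63·0.65 + 0.88·0.35 = 0.717500
Posterior = 0.308000 / 0.717500 ≈ 0.429

P(cosmic-ray hit | anomaly flag) ≈ 0.879; P(cosmic-ray hit | anomaly flag, real transient source) ≈ 0.429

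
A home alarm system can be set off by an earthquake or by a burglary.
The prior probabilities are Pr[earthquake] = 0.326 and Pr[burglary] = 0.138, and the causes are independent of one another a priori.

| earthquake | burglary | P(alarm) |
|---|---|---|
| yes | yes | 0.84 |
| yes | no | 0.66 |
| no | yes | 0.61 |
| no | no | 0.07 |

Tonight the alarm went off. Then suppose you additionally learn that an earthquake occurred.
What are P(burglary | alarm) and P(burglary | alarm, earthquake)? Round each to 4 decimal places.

Enumerate the 4 (earthquake, burglary) configurations and weight by the priors:
  P(alarm) = 0.07·0.674·0.862 + 0.61·0.674·0.138 + 0.66·0.326·0.862 + 0.84·0.326·0.138
        = 0.040669 + 0.056737 + 0.185468 + 0.037790 = 0.320664
The terms with burglary present sum to 0.094527, so
  P(burglary | alarm) = 0.094527 / 0.320664 ≈ 0.2948

With the extra evidence:
P(alarm | earthquake) = 0.66*0.862 + 0.84*0.138 = 0.568920 + 0.115920 = 0.684840
Of this, 0.115920 comes from 0.84*0.138 (the burglary=true cases).
So P(burglary | alarm, earthquake) = 0.115920/0.684840 ≈ 0.1693.
— earthquake explains away the evidence for burglary.

P(burglary | alarm) ≈ 0.2948; P(burglary | alarm, earthquake) ≈ 0.1693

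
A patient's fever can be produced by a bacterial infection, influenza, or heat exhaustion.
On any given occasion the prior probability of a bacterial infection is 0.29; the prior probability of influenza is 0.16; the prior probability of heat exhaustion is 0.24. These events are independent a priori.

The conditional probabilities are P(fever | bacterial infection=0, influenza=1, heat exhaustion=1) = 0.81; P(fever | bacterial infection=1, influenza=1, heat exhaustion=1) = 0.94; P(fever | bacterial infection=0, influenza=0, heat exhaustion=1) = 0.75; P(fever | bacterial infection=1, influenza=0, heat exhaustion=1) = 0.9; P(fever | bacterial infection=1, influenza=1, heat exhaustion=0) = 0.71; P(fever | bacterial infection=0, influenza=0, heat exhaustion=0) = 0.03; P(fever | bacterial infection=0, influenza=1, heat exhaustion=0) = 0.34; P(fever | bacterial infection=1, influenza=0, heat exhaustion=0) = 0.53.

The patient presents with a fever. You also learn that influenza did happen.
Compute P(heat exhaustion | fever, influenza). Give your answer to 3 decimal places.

For the numerator, keep only heat exhaustion=true terms: 0.138024 + 0.065424 = 0.203448
The normalizing constant is 0.34·0.71·0.76 + 0.81·0.71·0.24 + 0.71·0.29·0.76 + 0.94·0.29·0.24 = 0.543396
P(heat exhaustion | fever, influenza) = 0.203448/0.543396 ≈ 0.374

P(heat exhaustion | fever, influenza) ≈ 0.374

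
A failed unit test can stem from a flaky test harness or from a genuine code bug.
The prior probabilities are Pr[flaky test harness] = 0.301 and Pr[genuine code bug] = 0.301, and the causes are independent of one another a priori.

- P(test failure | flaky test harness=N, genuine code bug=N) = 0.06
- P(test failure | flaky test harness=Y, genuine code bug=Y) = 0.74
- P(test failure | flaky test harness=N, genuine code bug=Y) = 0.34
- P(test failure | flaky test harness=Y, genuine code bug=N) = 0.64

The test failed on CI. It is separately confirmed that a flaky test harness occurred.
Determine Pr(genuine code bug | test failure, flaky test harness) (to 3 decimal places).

Numerator (weight on configurations with genuine code bug): 0.74*0.301 = 0.222740
The normalizing constant is 0.64*0.699 + 0.74*0.301 = 0.670100
Posterior = 0.222740 / 0.670100 ≈ 0.332

Pr(genuine code bug | test failure, flaky test harness) ≈ 0.332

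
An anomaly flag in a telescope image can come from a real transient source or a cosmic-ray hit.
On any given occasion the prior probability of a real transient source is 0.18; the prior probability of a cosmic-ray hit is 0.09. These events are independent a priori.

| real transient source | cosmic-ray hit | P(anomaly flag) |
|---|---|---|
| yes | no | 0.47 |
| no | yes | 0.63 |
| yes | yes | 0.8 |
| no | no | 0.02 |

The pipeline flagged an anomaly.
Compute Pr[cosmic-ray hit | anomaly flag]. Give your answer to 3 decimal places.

Weight on cosmic-ray hit=true, given the evidence: 0.046494 + 0.012960 = 0.059454
Normalizer over all consistent configurations: 0.02×0.82×0.91 + 0.63×0.82×0.09 + 0.47×0.18×0.91 + 0.8×0.18×0.09 = 0.151364
P(cosmic-ray hit | anomaly flag) = 0.059454/0.151364 ≈ 0.393

Pr[cosmic-ray hit | anomaly flag] ≈ 0.393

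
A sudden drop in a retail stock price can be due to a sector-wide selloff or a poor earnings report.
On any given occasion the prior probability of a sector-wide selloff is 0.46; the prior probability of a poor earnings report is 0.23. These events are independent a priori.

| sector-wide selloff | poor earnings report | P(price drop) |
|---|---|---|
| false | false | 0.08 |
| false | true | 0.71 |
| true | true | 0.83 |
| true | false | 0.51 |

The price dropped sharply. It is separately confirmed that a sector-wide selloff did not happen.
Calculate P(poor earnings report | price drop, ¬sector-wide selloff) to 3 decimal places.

P(poor earnings report | price drop, ¬sector-wide selloff) ≈ 0.726

P(price drop | ¬sector-wide selloff) = 0.08·0.77 + 0.71·0.23 = 0.061600 + 0.163300 = 0.224900
The poor earnings report-present share is 0.71·0.23 = 0.163300.
P(poor earnings report | price drop, ¬sector-wide selloff) = 0.163300 / 0.224900 ≈ 0.726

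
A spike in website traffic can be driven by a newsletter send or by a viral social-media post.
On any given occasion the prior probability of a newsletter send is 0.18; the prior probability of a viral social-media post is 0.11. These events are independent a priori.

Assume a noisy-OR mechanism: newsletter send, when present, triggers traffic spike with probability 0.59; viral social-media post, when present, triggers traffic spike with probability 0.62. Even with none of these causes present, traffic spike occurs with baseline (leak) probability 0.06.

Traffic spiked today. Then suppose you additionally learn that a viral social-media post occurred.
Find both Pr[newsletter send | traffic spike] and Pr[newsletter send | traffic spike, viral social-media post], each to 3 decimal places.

Pr[newsletter send | traffic spike] ≈ 0.531; Pr[newsletter send | traffic spike, viral social-media post] ≈ 0.226

Under noisy-OR, P(traffic spike | causes) = 1 − (1−0.06)·∏(1−qᵢ) over the active causes.
Numerator (weight on configurations with newsletter send): 0.098459 + 0.016900 = 0.115359
Normalizer over all consistent configurations: 0.06*0.82*0.89 + 0.6428*0.82*0.11 + 0.6146*0.18*0.89 + 0.853548*0.18*0.11 = 0.217128
P(newsletter send | traffic spike) = 0.115359/0.217128 ≈ 0.531

Now also conditioning on viral social-media post=true:
P(traffic spike | viral social-media post) = 0.6428×0.82 + 0.853548×0.18 = 0.527096 + 0.153639 = 0.680735
The newsletter send-present share is 0.853548×0.18 = 0.153639.
P(newsletter send | traffic spike, viral social-media post) = 0.153639 / 0.680735 ≈ 0.226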